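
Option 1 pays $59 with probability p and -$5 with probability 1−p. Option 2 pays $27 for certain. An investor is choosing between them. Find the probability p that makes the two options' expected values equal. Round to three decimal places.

p = 0.500

p·59 + (1−p)·(-5) = 27
64p − 5 = 27
p = (27 + 5) / 64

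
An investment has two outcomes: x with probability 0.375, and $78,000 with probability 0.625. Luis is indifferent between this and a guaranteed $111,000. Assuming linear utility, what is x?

0.375·x + 0.625·78000 = 111000
0.375·x = 111000 − 48750 = 62250
x = 62250 / 0.375 = 166000

x = $166,000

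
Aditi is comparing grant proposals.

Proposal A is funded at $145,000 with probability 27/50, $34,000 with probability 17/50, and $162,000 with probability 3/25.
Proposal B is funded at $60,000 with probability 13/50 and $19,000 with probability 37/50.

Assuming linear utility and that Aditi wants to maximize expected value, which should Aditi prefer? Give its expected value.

Proposal A ($109,300)

Proposal A = 27/50 × 145000 + 17/50 × 34000 + 3/25 × 162000 = 78300 + 11560 + 19440 = 109300
Proposal B = 13/50 × 60000 + 37/50 × 19000 = 15600 + 14060 = 29660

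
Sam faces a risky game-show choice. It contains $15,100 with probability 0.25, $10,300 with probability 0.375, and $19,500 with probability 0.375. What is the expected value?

EV = 0.25 × 15100 + 0.375 × 10300 + 0.375 × 19500 = 3775 + 3862.5 + 7312.5 = 14950

$14,950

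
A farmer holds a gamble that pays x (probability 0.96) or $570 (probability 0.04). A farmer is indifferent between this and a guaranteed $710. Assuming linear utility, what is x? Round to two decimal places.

x = $715.83

0.96·x + 0.04·570 = 710
0.96·x = 710 − 22.8 = 687.2
x = 687.2 / 0.96 = 715.8333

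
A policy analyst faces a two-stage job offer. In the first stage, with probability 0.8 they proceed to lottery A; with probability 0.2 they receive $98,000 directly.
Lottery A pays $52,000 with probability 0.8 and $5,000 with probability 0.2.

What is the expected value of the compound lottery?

EV(A) = 0.8 × 52000 + 0.2 × 5000 = 41600 + 1000 = 42600
Branch B: 98000 (certain)
Overall = 0.8 × 42600 + 0.2 × 98000 = 34080 + 19600 = 53680

$53,680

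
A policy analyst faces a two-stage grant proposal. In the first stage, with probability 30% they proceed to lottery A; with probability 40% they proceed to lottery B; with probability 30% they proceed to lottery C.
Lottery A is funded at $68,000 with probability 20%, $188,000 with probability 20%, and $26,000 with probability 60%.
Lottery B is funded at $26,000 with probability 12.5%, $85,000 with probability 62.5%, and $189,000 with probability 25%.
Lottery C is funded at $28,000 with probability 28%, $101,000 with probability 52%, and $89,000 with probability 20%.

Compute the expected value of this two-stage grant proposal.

$84,938

EV(A) = 0.2 × 68000 + 0.2 × 188000 + 0.6 × 26000 = 13600 + 37600 + 15600 = 66800
EV(B) = 0.125 × 26000 + 0.625 × 85000 + 0.25 × 189000 = 3250 + 53125 + 47250 = 103625
EV(C) = 0.28 × 28000 + 0.52 × 101000 + 0.2 × 89000 = 7840 + 52520 + 17800 = 78160
Overall = 0.3 × 66800 + 0.4 × 103625 + 0.3 × 78160 = 20040 + 41450 + 23448 = 84938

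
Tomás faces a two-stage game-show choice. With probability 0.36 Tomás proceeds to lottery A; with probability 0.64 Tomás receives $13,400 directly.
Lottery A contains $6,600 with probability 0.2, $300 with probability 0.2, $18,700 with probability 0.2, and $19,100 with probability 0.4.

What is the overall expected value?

EV(A) = 0.2 × 6600 + 0.2 × 300 + 0.2 × 18700 + 0.4 × 19100 = 1320 + 60 + 3740 + 7640 = 12760
Branch B: 13400 (certain)
Overall = 0.36 × 12760 + 0.64 × 13400 = 4593.6 + 8576 = 13169.6

$13,169.60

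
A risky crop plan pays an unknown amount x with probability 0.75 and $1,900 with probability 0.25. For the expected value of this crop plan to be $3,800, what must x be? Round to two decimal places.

0.75·x + 0.25·1900 = 3800
0.75·x = 3800 − 475 = 3325
x = 3325 / 0.75 = 4433.3333

x = $4,433.33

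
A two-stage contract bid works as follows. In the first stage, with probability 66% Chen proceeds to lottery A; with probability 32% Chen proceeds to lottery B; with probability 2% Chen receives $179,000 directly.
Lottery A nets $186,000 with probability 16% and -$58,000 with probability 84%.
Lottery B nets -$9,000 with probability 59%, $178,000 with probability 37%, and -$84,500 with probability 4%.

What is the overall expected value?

$9,360.80

EV(A) = 0.16 × 186000 + 0.84 × (-58000) = 29760 − 48720 = -18960
EV(B) = 0.59 × (-9000) + 0.37 × 178000 + 0.04 × (-84500) = -5310 + 65860 − 3380 = 57170
Branch C: 179000 (certain)
Overall = 0.66 × (-18960) + 0.32 × 57170 + 0.02 × 179000 = -12513.6 + 18294.4 + 3580 = 9360.8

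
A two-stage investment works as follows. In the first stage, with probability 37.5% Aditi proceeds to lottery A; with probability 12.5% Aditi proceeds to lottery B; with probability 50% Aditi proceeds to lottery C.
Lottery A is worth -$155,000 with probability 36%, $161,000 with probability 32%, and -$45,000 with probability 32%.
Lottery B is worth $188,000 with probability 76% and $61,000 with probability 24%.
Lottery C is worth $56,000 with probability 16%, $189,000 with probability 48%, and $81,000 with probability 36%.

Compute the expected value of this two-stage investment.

$77,105

EV(A) = 0.36 × (-155000) + 0.32 × 161000 + 0.32 × (-45000) = -55800 + 51520 − 14400 = -18680
EV(B) = 0.76 × 188000 + 0.24 × 61000 = 142880 + 14640 = 157520
EV(C) = 0.16 × 56000 + 0.48 × 189000 + 0.36 × 81000 = 8960 + 90720 + 29160 = 128840
Overall = 0.375 × (-18680) + 0.125 × 157520 + 0.5 × 128840 = -7005 + 19690 + 64420 = 77105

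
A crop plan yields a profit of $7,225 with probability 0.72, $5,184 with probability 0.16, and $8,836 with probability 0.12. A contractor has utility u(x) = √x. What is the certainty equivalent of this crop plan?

E[u] = 0.72·√7225 + 0.16·√5184 + 0.12·√8836 = 0.72·85 + 0.16·72 + 0.12·94 = 84
CE = (84)² = 7056

$7,056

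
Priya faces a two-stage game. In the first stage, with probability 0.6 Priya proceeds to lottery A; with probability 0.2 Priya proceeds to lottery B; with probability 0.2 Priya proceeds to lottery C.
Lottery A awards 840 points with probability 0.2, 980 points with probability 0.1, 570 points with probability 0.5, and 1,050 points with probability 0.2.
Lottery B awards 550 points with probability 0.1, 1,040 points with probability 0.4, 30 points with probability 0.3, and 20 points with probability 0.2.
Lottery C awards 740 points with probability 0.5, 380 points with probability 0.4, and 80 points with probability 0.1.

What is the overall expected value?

659.4 points

EV(A) = 0.2 × 840 + 0.1 × 980 + 0.5 × 570 + 0.2 × 1050 = 168 + 98 + 285 + 210 = 761
EV(B) = 0.1 × 550 + 0.4 × 1040 + 0.3 × 30 + 0.2 × 20 = 55 + 416 + 9 + 4 = 484
EV(C) = 0.5 × 740 + 0.4 × 380 + 0.1 × 80 = 370 + 152 + 8 = 530
Overall = 0.6 × 761 + 0.2 × 484 + 0.2 × 530 = 456.6 + 96.8 + 106 = 659.4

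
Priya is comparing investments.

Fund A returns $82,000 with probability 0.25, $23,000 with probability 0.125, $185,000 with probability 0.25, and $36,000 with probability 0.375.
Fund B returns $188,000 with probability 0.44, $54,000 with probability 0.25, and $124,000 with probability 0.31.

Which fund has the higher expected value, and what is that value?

Fund A = 0.25 × 82000 + 0.125 × 23000 + 0.25 × 185000 + 0.375 × 36000 = 20500 + 2875 + 46250 + 13500 = 83125
Fund B = 0.44 × 188000 + 0.25 × 54000 + 0.31 × 124000 = 82720 + 13500 + 38440 = 134660

Fund B ($134,660)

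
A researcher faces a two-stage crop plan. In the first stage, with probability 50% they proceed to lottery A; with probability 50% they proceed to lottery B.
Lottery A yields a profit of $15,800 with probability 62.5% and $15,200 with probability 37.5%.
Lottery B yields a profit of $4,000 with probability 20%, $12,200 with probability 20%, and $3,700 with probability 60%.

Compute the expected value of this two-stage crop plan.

$10,517.50

EV(A) = 0.625 × 15800 + 0.375 × 15200 = 9875 + 5700 = 15575
EV(B) = 0.2 × 4000 + 0.2 × 12200 + 0.6 × 3700 = 800 + 2440 + 2220 = 5460
Overall = 0.5 × 15575 + 0.5 × 5460 = 7787.5 + 2730 = 10517.5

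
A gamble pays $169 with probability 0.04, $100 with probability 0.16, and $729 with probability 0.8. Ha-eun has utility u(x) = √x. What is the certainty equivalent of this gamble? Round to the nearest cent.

E[u] = 0.04·√169 + 0.16·√100 + 0.8·√729 = 0.04·13 + 0.16·10 + 0.8·27 = 23.72
CE = (23.72)² = 562.6384

$562.64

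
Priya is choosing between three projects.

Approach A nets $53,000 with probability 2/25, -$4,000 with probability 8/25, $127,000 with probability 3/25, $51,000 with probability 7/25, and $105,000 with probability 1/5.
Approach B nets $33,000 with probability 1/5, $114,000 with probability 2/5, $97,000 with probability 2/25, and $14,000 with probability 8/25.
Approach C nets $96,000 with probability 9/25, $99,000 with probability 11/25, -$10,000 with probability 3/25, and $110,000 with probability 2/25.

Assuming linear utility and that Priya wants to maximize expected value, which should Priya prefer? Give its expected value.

Approach A = 2/25 × 53000 + 8/25 × (-4000) + 3/25 × 127000 + 7/25 × 51000 + 1/5 × 105000 = 4240 − 1280 + 15240 + 14280 + 21000 = 53480
Approach B = 1/5 × 33000 + 2/5 × 114000 + 2/25 × 97000 + 8/25 × 14000 = 6600 + 45600 + 7760 + 4480 = 64440
Approach C = 9/25 × 96000 + 11/25 × 99000 + 3/25 × (-10000) + 2/25 × 110000 = 34560 + 43560 − 1200 + 8800 = 85720

Approach C ($85,720)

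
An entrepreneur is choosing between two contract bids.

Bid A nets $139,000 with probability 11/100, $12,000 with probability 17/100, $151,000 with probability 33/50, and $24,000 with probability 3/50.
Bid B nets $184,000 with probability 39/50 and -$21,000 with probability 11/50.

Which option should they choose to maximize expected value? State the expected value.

Bid A = 11/100 × 139000 + 17/100 × 12000 + 33/50 × 151000 + 3/50 × 24000 = 15290 + 2040 + 99660 + 1440 = 118430
Bid B = 39/50 × 184000 + 11/50 × (-21000) = 143520 − 4620 = 138900

Bid B ($138,900)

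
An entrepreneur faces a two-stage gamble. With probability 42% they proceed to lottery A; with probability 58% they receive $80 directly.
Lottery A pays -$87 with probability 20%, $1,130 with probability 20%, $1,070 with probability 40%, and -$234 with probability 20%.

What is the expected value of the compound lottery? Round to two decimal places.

EV(A) = 0.2 × (-87) + 0.2 × 1130 + 0.4 × 1070 + 0.2 × (-234) = -17.4 + 226 + 428 − 46.8 = 589.8
Branch B: 80 (certain)
Overall = 0.42 × 589.8 + 0.58 × 80 = 247.716 + 46.4 = 294.116

$294.12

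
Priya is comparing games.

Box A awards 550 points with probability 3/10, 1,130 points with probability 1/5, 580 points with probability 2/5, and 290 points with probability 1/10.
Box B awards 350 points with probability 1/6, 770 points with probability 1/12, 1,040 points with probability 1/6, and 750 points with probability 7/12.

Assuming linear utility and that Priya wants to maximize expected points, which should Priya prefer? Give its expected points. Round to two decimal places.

Box B (733.33 points)

Box A = 3/10 × 550 + 1/5 × 1130 + 2/5 × 580 + 1/10 × 290 = 165 + 226 + 232 + 29 = 652
Box B = 1/6 × 350 + 1/12 × 770 + 1/6 × 1040 + 7/12 × 750 = 58.3333 + 64.1667 + 173.3333 + 437.5 = 733.3333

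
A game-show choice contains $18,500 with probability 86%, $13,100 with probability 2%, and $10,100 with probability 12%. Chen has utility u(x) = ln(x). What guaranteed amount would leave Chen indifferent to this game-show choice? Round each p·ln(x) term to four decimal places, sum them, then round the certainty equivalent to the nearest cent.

E[u] = 0.86·ln(18500) + 0.02·ln(13100) + 0.12·ln(10100) = 8.4500 + 0.1896 + 1.1064 = 9.7460
CE = e^9.7460 ≈ 17085.75

$17,085.75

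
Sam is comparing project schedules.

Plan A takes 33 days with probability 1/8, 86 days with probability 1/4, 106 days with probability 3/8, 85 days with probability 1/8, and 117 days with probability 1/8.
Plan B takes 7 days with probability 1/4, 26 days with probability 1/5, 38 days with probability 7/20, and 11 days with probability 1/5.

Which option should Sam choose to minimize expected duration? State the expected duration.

Plan A = 1/8 × 33 + 1/4 × 86 + 3/8 × 106 + 1/8 × 85 + 1/8 × 117 = 4.125 + 21.5 + 39.75 + 10.625 + 14.625 = 90.625
Plan B = 1/4 × 7 + 1/5 × 26 + 7/20 × 38 + 1/5 × 11 = 1.75 + 5.2 + 13.3 + 2.2 = 22.45

Plan B (22.45 days)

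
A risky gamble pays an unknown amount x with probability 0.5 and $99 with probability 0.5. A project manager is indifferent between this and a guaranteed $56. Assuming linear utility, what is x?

x = $13

0.5·x + 0.5·99 = 56
0.5·x = 56 − 49.5 = 6.5
x = 6.5 / 0.5 = 13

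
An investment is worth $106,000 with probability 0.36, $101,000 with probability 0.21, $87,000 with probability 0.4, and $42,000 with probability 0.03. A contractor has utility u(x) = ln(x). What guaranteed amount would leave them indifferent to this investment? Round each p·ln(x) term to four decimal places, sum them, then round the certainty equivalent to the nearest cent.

E[u] = 0.36·ln(106000) + 0.21·ln(101000) + 0.4·ln(87000) + 0.03·ln(42000) = 4.1656 + 2.4198 + 4.5495 + 0.3194 = 11.4543
CE = e^11.4543 ≈ 94305.99

$94,305.99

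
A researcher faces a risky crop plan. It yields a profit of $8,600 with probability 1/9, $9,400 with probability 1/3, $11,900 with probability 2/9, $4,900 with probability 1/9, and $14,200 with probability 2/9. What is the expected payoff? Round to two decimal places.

EV = 1/9 × 8600 + 1/3 × 9400 + 2/9 × 11900 + 1/9 × 4900 + 2/9 × 14200 = 955.5556 + 3133.3333 + 2644.4444 + 544.4444 + 3155.5556 = 10433.3333

$10,433.33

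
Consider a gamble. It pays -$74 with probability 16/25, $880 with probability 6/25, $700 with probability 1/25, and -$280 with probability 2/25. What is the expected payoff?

$169.44

EV = 16/25 × (-74) + 6/25 × 880 + 1/25 × 700 + 2/25 × (-280) = -47.36 + 211.2 + 28 − 22.4 = 169.44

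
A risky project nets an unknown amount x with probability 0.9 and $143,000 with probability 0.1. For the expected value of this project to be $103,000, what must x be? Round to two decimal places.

x = $98,555.56

0.9·x + 0.1·143000 = 103000
0.9·x = 103000 − 14300 = 88700
x = 88700 / 0.9 = 98555.5556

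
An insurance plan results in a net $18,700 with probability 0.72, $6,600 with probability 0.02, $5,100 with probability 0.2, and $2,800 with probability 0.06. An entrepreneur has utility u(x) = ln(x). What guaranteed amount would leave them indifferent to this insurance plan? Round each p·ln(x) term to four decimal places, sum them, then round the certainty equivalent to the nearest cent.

$12,601.86

E[u] = 0.72·ln(18700) + 0.02·ln(6600) + 0.2·ln(5100) + 0.06·ln(2800) = 7.0821 + 0.1759 + 1.7074 + 0.4762 = 9.4416
CE = e^9.4416 ≈ 12601.86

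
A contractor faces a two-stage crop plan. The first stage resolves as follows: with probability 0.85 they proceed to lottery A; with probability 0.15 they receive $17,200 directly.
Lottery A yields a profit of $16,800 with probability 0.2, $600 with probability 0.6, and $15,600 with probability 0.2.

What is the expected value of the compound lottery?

EV(A) = 0.2 × 16800 + 0.6 × 600 + 0.2 × 15600 = 3360 + 360 + 3120 = 6840
Branch B: 17200 (certain)
Overall = 0.85 × 6840 + 0.15 × 17200 = 5814 + 2580 = 8394

$8,394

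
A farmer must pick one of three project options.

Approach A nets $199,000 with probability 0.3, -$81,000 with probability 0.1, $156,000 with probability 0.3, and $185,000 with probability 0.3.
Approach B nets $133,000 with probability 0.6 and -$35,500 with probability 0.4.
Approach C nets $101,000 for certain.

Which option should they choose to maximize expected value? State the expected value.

Approach A = 0.3 × 199000 + 0.1 × (-81000) + 0.3 × 156000 + 0.3 × 185000 = 59700 − 8100 + 46800 + 55500 = 153900
Approach B = 0.6 × 133000 + 0.4 × (-35500) = 79800 − 14200 = 65600
Approach C: 101000 (certain)

Approach A ($153,900)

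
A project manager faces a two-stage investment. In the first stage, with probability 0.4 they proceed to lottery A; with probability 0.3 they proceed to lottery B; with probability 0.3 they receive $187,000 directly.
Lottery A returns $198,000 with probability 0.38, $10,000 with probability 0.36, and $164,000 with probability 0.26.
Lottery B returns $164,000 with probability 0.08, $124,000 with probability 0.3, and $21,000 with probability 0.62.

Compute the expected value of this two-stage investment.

$123,694

EV(A) = 0.38 × 198000 + 0.36 × 10000 + 0.26 × 164000 = 75240 + 3600 + 42640 = 121480
EV(B) = 0.08 × 164000 + 0.3 × 124000 + 0.62 × 21000 = 13120 + 37200 + 13020 = 63340
Branch C: 187000 (certain)
Overall = 0.4 × 121480 + 0.3 × 63340 + 0.3 × 187000 = 48592 + 19002 + 56100 = 123694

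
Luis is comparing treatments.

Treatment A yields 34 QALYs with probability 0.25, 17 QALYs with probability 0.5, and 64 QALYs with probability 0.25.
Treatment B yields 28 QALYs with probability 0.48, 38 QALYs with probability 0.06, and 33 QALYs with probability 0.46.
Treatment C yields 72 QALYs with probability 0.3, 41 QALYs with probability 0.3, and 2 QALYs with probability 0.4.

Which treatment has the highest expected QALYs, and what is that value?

Treatment C (34.7 QALYs)

Treatment A = 0.25 × 34 + 0.5 × 17 + 0.25 × 64 = 8.5 + 8.5 + 16 = 33
Treatment B = 0.48 × 28 + 0.06 × 38 + 0.46 × 33 = 13.44 + 2.28 + 15.18 = 30.9
Treatment C = 0.3 × 72 + 0.3 × 41 + 0.4 × 2 = 21.6 + 12.3 + 0.8 = 34.7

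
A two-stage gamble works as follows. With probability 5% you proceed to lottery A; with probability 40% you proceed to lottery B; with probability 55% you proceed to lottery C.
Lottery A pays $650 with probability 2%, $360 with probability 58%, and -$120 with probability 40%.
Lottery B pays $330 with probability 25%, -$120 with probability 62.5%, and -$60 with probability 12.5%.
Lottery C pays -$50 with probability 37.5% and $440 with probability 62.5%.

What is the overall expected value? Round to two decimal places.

EV(A) = 0.02 × 650 + 0.58 × 360 + 0.4 × (-120) = 13 + 208.8 − 48 = 173.8
EV(B) = 0.25 × 330 + 0.625 × (-120) + 0.125 × (-60) = 82.5 − 75 − 7.5 = 0
EV(C) = 0.375 × (-50) + 0.625 × 440 = -18.75 + 275 = 256.25
Overall = 0.05 × 173.8 + 0.4 × 0 + 0.55 × 256.25 = 8.69 + 0 + 140.9375 = 149.6275

$149.63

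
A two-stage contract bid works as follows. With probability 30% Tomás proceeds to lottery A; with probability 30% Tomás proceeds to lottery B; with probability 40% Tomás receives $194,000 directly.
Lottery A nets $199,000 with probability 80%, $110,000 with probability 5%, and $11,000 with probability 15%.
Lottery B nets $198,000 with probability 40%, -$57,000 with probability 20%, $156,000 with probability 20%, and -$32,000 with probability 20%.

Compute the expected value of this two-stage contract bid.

$155,285

EV(A) = 0.8 × 199000 + 0.05 × 110000 + 0.15 × 11000 = 159200 + 5500 + 1650 = 166350
EV(B) = 0.4 × 198000 + 0.2 × (-57000) + 0.2 × 156000 + 0.2 × (-32000) = 79200 − 11400 + 31200 − 6400 = 92600
Branch C: 194000 (certain)
Overall = 0.3 × 166350 + 0.3 × 92600 + 0.4 × 194000 = 49905 + 27780 + 77600 = 155285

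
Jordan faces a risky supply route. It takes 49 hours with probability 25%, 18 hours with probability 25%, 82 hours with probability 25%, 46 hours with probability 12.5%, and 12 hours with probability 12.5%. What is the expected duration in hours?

EV = 0.25 × 49 + 0.25 × 18 + 0.25 × 82 + 0.125 × 46 + 0.125 × 12 = 12.25 + 4.5 + 20.5 + 5.75 + 1.5 = 44.5

44.5 hours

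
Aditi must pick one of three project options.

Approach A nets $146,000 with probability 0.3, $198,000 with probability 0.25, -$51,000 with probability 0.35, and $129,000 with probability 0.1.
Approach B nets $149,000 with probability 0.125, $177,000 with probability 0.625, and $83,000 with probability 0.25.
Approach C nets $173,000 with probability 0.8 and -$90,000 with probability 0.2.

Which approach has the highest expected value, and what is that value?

Approach A = 0.3 × 146000 + 0.25 × 198000 + 0.35 × (-51000) + 0.1 × 129000 = 43800 + 49500 − 17850 + 12900 = 88350
Approach B = 0.125 × 149000 + 0.625 × 177000 + 0.25 × 83000 = 18625 + 110625 + 20750 = 150000
Approach C = 0.8 × 173000 + 0.2 × (-90000) = 138400 − 18000 = 120400

Approach B ($150,000)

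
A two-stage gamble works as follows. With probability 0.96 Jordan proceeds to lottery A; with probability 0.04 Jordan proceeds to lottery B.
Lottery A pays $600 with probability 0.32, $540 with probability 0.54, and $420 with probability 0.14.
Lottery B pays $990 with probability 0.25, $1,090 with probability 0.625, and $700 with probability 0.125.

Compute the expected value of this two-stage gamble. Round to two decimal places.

EV(A) = 0.32 × 600 + 0.54 × 540 + 0.14 × 420 = 192 + 291.6 + 58.8 = 542.4
EV(B) = 0.25 × 990 + 0.625 × 1090 + 0.125 × 700 = 247.5 + 681.25 + 87.5 = 1016.25
Overall = 0.96 × 542.4 + 0.04 × 1016.25 = 520.704 + 40.65 = 561.354

$561.35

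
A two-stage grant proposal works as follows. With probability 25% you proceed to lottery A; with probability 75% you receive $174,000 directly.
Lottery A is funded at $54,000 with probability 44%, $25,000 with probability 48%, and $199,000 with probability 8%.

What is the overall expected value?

$143,420

EV(A) = 0.44 × 54000 + 0.48 × 25000 + 0.08 × 199000 = 23760 + 12000 + 15920 = 51680
Branch B: 174000 (certain)
Overall = 0.25 × 51680 + 0.75 × 174000 = 12920 + 130500 = 143420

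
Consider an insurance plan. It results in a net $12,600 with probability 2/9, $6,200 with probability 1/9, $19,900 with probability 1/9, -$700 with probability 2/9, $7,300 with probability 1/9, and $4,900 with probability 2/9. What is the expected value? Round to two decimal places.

$7,444.44

EV = 2/9 × 12600 + 1/9 × 6200 + 1/9 × 19900 + 2/9 × (-700) + 1/9 × 7300 + 2/9 × 4900 = 2800 + 688.8889 + 2211.1111 − 155.5556 + 811.1111 + 1088.8889 = 7444.4444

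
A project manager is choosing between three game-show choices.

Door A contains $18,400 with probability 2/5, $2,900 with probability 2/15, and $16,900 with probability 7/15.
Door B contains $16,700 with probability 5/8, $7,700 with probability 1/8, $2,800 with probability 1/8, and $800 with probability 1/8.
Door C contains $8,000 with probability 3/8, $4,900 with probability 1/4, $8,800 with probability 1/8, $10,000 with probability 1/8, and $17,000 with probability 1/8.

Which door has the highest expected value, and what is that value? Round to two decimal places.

Door A ($15,633.33)

Door A = 2/5 × 18400 + 2/15 × 2900 + 7/15 × 16900 = 7360 + 386.6667 + 7886.6667 = 15633.3333
Door B = 5/8 × 16700 + 1/8 × 7700 + 1/8 × 2800 + 1/8 × 800 = 10437.5 + 962.5 + 350 + 100 = 11850
Door C = 3/8 × 8000 + 1/4 × 4900 + 1/8 × 8800 + 1/8 × 10000 + 1/8 × 17000 = 3000 + 1225 + 1100 + 1250 + 2125 = 8700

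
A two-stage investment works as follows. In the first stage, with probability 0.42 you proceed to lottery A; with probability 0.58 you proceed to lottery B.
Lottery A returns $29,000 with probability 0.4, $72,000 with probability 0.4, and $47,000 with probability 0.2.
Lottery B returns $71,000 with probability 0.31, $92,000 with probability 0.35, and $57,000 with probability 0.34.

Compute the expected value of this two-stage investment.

EV(A) = 0.4 × 29000 + 0.4 × 72000 + 0.2 × 47000 = 11600 + 28800 + 9400 = 49800
EV(B) = 0.31 × 71000 + 0.35 × 92000 + 0.34 × 57000 = 22010 + 32200 + 19380 = 73590
Overall = 0.42 × 49800 + 0.58 × 73590 = 20916 + 42682.2 = 63598.2

$63,598.20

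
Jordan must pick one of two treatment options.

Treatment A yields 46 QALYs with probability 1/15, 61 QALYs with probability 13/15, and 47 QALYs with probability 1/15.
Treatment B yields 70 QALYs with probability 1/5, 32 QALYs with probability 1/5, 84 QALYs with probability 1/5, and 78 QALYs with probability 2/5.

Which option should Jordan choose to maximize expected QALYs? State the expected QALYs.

Treatment A = 1/15 × 46 + 13/15 × 61 + 1/15 × 47 = 3.0667 + 52.8667 + 3.1333 = 59.0667
Treatment B = 1/5 × 70 + 1/5 × 32 + 1/5 × 84 + 2/5 × 78 = 14 + 6.4 + 16.8 + 31.2 = 68.4

Treatment B (68.4 QALYs)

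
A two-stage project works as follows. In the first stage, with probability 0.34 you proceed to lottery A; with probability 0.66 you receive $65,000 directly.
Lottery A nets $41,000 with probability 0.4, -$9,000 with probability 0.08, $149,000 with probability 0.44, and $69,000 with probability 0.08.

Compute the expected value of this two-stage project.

$72,398.40

EV(A) = 0.4 × 41000 + 0.08 × (-9000) + 0.44 × 149000 + 0.08 × 69000 = 16400 − 720 + 65560 + 5520 = 86760
Branch B: 65000 (certain)
Overall = 0.34 × 86760 + 0.66 × 65000 = 29498.4 + 42900 = 72398.4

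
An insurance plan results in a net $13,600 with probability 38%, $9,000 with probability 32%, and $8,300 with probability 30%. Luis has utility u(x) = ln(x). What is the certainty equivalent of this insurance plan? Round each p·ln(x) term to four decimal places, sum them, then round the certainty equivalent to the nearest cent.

$10,276.35

E[u] = 0.38·ln(13600) + 0.32·ln(9000) + 0.3·ln(8300) = 3.6168 + 2.9136 + 2.7072 = 9.2376
CE = e^9.2376 ≈ 10276.35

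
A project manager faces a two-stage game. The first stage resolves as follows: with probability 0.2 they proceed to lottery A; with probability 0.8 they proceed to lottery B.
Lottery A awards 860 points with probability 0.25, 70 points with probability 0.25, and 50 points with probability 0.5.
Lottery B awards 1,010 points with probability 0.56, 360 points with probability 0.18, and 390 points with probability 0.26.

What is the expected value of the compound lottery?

EV(A) = 0.25 × 860 + 0.25 × 70 + 0.5 × 50 = 215 + 17.5 + 25 = 257.5
EV(B) = 0.56 × 1010 + 0.18 × 360 + 0.26 × 390 = 565.6 + 64.8 + 101.4 = 731.8
Overall = 0.2 × 257.5 + 0.8 × 731.8 = 51.5 + 585.44 = 636.94

636.94 points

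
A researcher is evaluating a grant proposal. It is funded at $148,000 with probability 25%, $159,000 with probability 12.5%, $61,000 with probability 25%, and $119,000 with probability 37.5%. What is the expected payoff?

EV = 0.25 × 148000 + 0.125 × 159000 + 0.25 × 61000 + 0.375 × 119000 = 37000 + 19875 + 15250 + 44625 = 116750

$116,750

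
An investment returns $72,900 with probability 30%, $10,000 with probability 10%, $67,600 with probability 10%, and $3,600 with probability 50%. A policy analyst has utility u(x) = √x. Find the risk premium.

$9,821

E[u] = 0.3·√72900 + 0.1·√10000 + 0.1·√67600 + 0.5·√3600 = 0.3·270 + 0.1·100 + 0.1·260 + 0.5·60 = 147
CE = (147)² = 21609
Risk premium = EV − CE = 31430 − 21609 = 9821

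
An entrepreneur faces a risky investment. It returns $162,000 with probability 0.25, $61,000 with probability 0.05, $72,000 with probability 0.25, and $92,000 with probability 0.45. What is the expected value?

EV = 0.25 × 162000 + 0.05 × 61000 + 0.25 × 72000 + 0.45 × 92000 = 40500 + 3050 + 18000 + 41400 = 102950

$102,950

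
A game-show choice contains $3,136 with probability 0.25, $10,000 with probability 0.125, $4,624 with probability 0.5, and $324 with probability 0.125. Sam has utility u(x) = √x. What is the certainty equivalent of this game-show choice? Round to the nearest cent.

E[u] = 0.25·√3136 + 0.125·√10000 + 0.5·√4624 + 0.125·√324 = 0.25·56 + 0.125·100 + 0.5·68 + 0.125·18 = 62.75
CE = (62.75)² = 3937.5625

$3,937.56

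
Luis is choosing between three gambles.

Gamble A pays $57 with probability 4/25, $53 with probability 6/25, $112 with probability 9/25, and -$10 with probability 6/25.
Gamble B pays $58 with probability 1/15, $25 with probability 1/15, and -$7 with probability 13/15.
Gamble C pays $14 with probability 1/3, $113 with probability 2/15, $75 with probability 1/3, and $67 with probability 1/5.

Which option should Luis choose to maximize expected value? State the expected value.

Gamble A ($59.76)

Gamble A = 4/25 × 57 + 6/25 × 53 + 9/25 × 112 + 6/25 × (-10) = 9.12 + 12.72 + 40.32 − 2.4 = 59.76
Gamble B = 1/15 × 58 + 1/15 × 25 + 13/15 × (-7) = 3.8667 + 1.6667 − 6.0667 = -0.5333
Gamble C = 1/3 × 14 + 2/15 × 113 + 1/3 × 75 + 1/5 × 67 = 4.6667 + 15.0667 + 25 + 13.4 = 58.1333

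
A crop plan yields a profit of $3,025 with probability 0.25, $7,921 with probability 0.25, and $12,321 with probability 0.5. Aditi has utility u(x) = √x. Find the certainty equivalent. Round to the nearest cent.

$8,372.25

E[u] = 0.25·√3025 + 0.25·√7921 + 0.5·√12321 = 0.25·55 + 0.25·89 + 0.5·111 = 91.5
CE = (91.5)² = 8372.25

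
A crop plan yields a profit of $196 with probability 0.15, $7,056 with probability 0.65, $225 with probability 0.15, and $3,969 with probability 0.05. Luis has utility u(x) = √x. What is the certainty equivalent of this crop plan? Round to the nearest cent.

$3,856.41

E[u] = 0.15·√196 + 0.65·√7056 + 0.15·√225 + 0.05·√3969 = 0.15·14 + 0.65·84 + 0.15·15 + 0.05·63 = 62.1
CE = (62.1)² = 3856.41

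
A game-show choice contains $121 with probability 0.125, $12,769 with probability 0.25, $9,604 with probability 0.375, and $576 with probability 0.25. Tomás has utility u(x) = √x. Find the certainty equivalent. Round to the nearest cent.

E[u] = 0.125·√121 + 0.25·√12769 + 0.375·√9604 + 0.25·√576 = 0.125·11 + 0.25·113 + 0.375·98 + 0.25·24 = 72.375
CE = (72.375)² = 5238.140625

$5,238.14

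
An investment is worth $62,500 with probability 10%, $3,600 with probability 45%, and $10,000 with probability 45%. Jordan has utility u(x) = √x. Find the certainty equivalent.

$9,409

E[u] = 0.1·√62500 + 0.45·√3600 + 0.45·√10000 = 0.1·250 + 0.45·60 + 0.45·100 = 97
CE = (97)² = 9409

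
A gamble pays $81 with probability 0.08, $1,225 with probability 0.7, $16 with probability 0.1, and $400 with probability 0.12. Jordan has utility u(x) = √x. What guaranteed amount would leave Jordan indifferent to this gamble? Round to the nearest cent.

$785.12

E[u] = 0.08·√81 + 0.7·√1225 + 0.1·√16 + 0.12·√400 = 0.08·9 + 0.7·35 + 0.1·4 + 0.12·20 = 28.02
CE = (28.02)² = 785.1204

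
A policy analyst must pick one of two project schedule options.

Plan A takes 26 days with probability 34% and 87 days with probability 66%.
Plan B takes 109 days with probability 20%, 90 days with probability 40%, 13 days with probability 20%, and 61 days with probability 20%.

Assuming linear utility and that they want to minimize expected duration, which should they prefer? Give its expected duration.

Plan A = 0.34 × 26 + 0.66 × 87 = 8.84 + 57.42 = 66.26
Plan B = 0.2 × 109 + 0.4 × 90 + 0.2 × 13 + 0.2 × 61 = 21.8 + 36 + 2.6 + 12.2 = 72.6

Plan A (66.26 days)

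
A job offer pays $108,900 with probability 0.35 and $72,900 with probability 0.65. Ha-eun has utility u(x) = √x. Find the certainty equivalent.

E[u] = 0.35·√108900 + 0.65·√72900 = 0.35·330 + 0.65·270 = 291
CE = (291)² = 84681

$84,681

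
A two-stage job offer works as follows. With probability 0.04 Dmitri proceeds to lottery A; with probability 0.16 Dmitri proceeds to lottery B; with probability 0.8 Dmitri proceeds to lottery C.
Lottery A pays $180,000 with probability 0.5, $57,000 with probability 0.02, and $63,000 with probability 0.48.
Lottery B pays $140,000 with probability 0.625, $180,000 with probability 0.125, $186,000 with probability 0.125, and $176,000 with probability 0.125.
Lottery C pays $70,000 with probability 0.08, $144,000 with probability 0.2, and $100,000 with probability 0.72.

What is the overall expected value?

EV(A) = 0.5 × 180000 + 0.02 × 57000 + 0.48 × 63000 = 90000 + 1140 + 30240 = 121380
EV(B) = 0.625 × 140000 + 0.125 × 180000 + 0.125 × 186000 + 0.125 × 176000 = 87500 + 22500 + 23250 + 22000 = 155250
EV(C) = 0.08 × 70000 + 0.2 × 144000 + 0.72 × 100000 = 5600 + 28800 + 72000 = 106400
Overall = 0.04 × 121380 + 0.16 × 155250 + 0.8 × 106400 = 4855.2 + 24840 + 85120 = 114815.2

$114,815.20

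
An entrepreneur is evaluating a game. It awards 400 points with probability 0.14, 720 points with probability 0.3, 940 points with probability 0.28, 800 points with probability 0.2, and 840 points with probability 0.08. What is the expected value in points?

762.4 points

EV = 0.14 × 400 + 0.3 × 720 + 0.28 × 940 + 0.2 × 800 + 0.08 × 840 = 56 + 216 + 263.2 + 160 + 67.2 = 762.4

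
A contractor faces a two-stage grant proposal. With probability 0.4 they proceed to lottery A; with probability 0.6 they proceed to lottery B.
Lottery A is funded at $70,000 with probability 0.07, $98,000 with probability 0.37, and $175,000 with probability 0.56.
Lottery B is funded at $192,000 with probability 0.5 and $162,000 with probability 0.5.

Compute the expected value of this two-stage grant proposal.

$161,864

EV(A) = 0.07 × 70000 + 0.37 × 98000 + 0.56 × 175000 = 4900 + 36260 + 98000 = 139160
EV(B) = 0.5 × 192000 + 0.5 × 162000 = 96000 + 81000 = 177000
Overall = 0.4 × 139160 + 0.6 × 177000 = 55664 + 106200 = 161864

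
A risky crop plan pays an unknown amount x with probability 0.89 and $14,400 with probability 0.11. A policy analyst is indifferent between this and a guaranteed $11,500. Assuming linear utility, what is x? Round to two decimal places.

x = $11,141.57

0.89·x + 0.11·14400 = 11500
0.89·x = 11500 − 1584 = 9916
x = 9916 / 0.89 = 11141.5730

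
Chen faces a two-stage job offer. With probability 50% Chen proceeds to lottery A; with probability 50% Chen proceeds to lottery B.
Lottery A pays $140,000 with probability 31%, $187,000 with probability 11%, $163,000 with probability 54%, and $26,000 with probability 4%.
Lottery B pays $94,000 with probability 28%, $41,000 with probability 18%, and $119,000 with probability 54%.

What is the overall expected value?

EV(A) = 0.31 × 140000 + 0.11 × 187000 + 0.54 × 163000 + 0.04 × 26000 = 43400 + 20570 + 88020 + 1040 = 153030
EV(B) = 0.28 × 94000 + 0.18 × 41000 + 0.54 × 119000 = 26320 + 7380 + 64260 = 97960
Overall = 0.5 × 153030 + 0.5 × 97960 = 76515 + 48980 = 125495

$125,495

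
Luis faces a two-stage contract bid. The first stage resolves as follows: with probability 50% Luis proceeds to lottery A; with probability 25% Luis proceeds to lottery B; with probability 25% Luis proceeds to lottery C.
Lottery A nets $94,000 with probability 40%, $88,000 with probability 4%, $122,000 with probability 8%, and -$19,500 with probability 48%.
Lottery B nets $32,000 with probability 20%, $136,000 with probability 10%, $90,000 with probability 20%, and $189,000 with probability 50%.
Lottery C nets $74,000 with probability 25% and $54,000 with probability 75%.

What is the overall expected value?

$68,635

EV(A) = 0.4 × 94000 + 0.04 × 88000 + 0.08 × 122000 + 0.48 × (-19500) = 37600 + 3520 + 9760 − 9360 = 41520
EV(B) = 0.2 × 32000 + 0.1 × 136000 + 0.2 × 90000 + 0.5 × 189000 = 6400 + 13600 + 18000 + 94500 = 132500
EV(C) = 0.25 × 74000 + 0.75 × 54000 = 18500 + 40500 = 59000
Overall = 0.5 × 41520 + 0.25 × 132500 + 0.25 × 59000 = 20760 + 33125 + 14750 = 68635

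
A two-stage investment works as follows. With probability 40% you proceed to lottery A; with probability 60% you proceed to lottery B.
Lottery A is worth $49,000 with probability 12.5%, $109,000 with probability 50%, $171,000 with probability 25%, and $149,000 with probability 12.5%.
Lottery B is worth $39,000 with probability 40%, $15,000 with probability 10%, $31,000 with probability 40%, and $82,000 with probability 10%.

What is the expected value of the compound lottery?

EV(A) = 0.125 × 49000 + 0.5 × 109000 + 0.25 × 171000 + 0.125 × 149000 = 6125 + 54500 + 42750 + 18625 = 122000
EV(B) = 0.4 × 39000 + 0.1 × 15000 + 0.4 × 31000 + 0.1 × 82000 = 15600 + 1500 + 12400 + 8200 = 37700
Overall = 0.4 × 122000 + 0.6 × 37700 = 48800 + 22620 = 71420

$71,420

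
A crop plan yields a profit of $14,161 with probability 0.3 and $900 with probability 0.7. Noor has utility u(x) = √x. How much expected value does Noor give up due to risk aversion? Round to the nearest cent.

$1,663.41

E[u] = 0.3·√14161 + 0.7·√900 = 0.3·119 + 0.7·30 = 56.7
CE = (56.7)² = 3214.89
Risk premium = EV − CE = 4878.3 − 3214.89 = 1663.41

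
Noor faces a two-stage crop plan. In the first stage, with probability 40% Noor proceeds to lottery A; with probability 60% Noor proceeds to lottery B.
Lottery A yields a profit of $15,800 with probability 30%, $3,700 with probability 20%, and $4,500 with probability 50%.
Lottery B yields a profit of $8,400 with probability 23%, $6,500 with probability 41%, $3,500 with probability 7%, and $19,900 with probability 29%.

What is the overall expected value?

$9,459.80

EV(A) = 0.3 × 15800 + 0.2 × 3700 + 0.5 × 4500 = 4740 + 740 + 2250 = 7730
EV(B) = 0.23 × 8400 + 0.41 × 6500 + 0.07 × 3500 + 0.29 × 19900 = 1932 + 2665 + 245 + 5771 = 10613
Overall = 0.4 × 7730 + 0.6 × 10613 = 3092 + 6367.8 = 9459.8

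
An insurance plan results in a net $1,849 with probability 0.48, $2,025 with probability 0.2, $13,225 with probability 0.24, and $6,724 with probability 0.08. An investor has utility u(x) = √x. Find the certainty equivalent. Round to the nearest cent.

$4,070.44

E[u] = 0.48·√1849 + 0.2·√2025 + 0.24·√13225 + 0.08·√6724 = 0.48·43 + 0.2·45 + 0.24·115 + 0.08·82 = 63.8
CE = (63.8)² = 4070.44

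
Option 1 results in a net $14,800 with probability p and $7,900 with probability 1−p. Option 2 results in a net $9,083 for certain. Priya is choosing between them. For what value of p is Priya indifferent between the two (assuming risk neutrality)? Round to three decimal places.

p = 0.171

p·14800 + (1−p)·7900 = 9083
6900p + 7900 = 9083
p = (9083 − 7900) / 6900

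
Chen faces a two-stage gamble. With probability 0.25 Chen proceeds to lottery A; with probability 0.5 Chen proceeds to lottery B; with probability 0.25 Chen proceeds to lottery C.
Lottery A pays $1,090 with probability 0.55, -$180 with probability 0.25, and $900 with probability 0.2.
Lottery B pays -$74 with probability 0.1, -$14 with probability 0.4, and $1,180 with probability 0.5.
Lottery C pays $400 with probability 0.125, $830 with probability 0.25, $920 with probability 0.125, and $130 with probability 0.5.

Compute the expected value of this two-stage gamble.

EV(A) = 0.55 × 1090 + 0.25 × (-180) + 0.2 × 900 = 599.5 − 45 + 180 = 734.5
EV(B) = 0.1 × (-74) + 0.4 × (-14) + 0.5 × 1180 = -7.4 − 5.6 + 590 = 577
EV(C) = 0.125 × 400 + 0.25 × 830 + 0.125 × 920 + 0.5 × 130 = 50 + 207.5 + 115 + 65 = 437.5
Overall = 0.25 × 734.5 + 0.5 × 577 + 0.25 × 437.5 = 183.625 + 288.5 + 109.375 = 581.5

$581.50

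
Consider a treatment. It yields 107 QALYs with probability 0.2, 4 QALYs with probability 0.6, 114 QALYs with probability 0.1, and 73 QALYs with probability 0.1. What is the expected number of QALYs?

EV = 0.2 × 107 + 0.6 × 4 + 0.1 × 114 + 0.1 × 73 = 21.4 + 2.4 + 11.4 + 7.3 = 42.5

42.5 QALYs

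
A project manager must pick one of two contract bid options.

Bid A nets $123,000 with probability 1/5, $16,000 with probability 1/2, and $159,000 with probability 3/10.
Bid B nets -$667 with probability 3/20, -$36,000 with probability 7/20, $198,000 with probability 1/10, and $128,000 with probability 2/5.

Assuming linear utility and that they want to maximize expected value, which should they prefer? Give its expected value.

Bid A ($80,300)

Bid A = 1/5 × 123000 + 1/2 × 16000 + 3/10 × 159000 = 24600 + 8000 + 47700 = 80300
Bid B = 3/20 × (-667) + 7/20 × (-36000) + 1/10 × 198000 + 2/5 × 128000 = -100.05 − 12600 + 19800 + 51200 = 58299.95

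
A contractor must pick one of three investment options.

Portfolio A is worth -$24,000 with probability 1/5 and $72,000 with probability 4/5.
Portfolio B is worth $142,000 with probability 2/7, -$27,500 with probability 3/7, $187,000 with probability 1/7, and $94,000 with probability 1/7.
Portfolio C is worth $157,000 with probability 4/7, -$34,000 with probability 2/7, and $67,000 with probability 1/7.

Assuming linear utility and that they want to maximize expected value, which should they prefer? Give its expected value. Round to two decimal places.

Portfolio A = 1/5 × (-24000) + 4/5 × 72000 = -4800 + 57600 = 52800
Portfolio B = 2/7 × 142000 + 3/7 × (-27500) + 1/7 × 187000 + 1/7 × 94000 = 40571.4286 − 11785.7143 + 26714.2857 + 13428.5714 = 68928.5714
Portfolio C = 4/7 × 157000 + 2/7 × (-34000) + 1/7 × 67000 = 89714.2857 − 9714.2857 + 9571.4286 = 89571.4286

Portfolio C ($89,571.43)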